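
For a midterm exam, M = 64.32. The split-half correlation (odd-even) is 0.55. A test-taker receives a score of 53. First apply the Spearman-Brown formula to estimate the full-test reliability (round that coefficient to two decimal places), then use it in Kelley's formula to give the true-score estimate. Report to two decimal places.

Spearman-Brown: ρ = 2r/(1 + r) = 2(0.55)/(1 + 0.55) = 1.100/1.55 = 0.7097 → 0.71
Kelley's formula gives T̂ = 0.71·53 + 0.29·64.32 = 37.63 + 18.6528 = 56.283.

56.28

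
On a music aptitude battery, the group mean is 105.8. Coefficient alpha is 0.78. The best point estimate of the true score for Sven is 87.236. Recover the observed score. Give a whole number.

82

T̂ = ρX + (1 − ρ)μ  ⇒  X = (T̂ − (1 − ρ)μ) / ρ
X = (87.236 − 0.22 × 105.8) / 0.78 = (87.236 − 23.276) / 0.78 = 63.960 / 0.78 = 82.00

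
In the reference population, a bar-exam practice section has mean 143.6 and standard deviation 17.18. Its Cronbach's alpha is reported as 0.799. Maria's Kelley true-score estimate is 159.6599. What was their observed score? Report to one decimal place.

163.7

T̂ = ρX + (1 − ρ)μ  ⇒  X = (T̂ − (1 − ρ)μ) / ρ
X = (159.6599 − 0.201 × 143.6) / 0.799 = (159.6599 − 28.8636) / 0.799 = 130.7963 / 0.799 = 163.700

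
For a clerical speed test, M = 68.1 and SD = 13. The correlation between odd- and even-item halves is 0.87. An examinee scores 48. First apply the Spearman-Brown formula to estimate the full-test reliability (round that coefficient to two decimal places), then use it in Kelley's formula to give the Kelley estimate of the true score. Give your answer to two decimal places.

49.41

Spearman-Brown: ρ = 2r/(1 + r) = 2(0.87)/(1 + 0.87) = 1.740/1.87 = 0.9305 → 0.93
Regress the observed score toward the mean by the unreliability: T̂ = 0.93·48 + 0.07·68.1 = 44.64 + 4.767 = 49.407.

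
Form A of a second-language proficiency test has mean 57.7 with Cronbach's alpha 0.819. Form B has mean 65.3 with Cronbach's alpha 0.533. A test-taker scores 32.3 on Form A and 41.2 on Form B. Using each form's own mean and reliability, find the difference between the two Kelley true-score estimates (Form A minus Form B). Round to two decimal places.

-15.56

T̂_A = 0.819(32.3) + 0.181(57.7) = 36.8974
T̂_B = 0.533(41.2) + 0.467(65.3) = 52.4547
T̂_A − T̂_B = -15.5573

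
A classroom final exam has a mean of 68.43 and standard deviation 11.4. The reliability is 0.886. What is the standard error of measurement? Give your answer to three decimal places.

SEM = SD · √(1 − ρ) = 11.4 × √0.114 = 11.4 × 0.3376 = 3.8491

3.849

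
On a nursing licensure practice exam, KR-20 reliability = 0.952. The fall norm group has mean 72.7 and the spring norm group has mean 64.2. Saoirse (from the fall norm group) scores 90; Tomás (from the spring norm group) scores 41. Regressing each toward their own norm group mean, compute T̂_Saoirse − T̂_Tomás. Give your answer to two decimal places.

47.06

T̂_Saoirse = 0.952(90) + 0.048(72.7) = 89.1696
T̂_Tomás = 0.952(41) + 0.048(64.2) = 42.1136
Difference = 89.1696 − 42.1136 = 47.0560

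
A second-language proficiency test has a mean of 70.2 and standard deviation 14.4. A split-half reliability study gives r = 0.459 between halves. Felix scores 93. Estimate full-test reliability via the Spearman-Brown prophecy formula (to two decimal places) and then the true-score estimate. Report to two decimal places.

84.56

Spearman-Brown: ρ = 2r/(1 + r) = 2(0.459)/(1 + 0.459) = 0.9180/1.459 = 0.6292 → 0.63
T̂ = ρX + (1 − ρ)μ
  = 0.63 × 93 + 0.37 × 70.2
  = 58.59 + 25.974
  = 84.564
  ≈ 84.56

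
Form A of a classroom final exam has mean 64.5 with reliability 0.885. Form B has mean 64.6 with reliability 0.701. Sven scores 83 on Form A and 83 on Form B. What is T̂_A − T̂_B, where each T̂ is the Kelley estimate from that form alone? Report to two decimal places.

3.37

T̂_A = 0.885(83) + 0.115(64.5) = 80.8725
T̂_B = 0.701(83) + 0.299(64.6) = 77.4984
T̂_A − T̂_B = 3.3741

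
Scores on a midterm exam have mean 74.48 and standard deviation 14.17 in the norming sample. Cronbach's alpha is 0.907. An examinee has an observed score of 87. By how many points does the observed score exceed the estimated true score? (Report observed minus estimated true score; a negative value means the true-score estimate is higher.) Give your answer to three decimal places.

T̂ = ρX + (1 − ρ)μ
  = 0.907 × 87 + 0.093 × 74.48
  = 78.909 + 6.92664
  = 85.83564
  ≈ 85.8356
X − T̂ = 87 − 85.8356 = 1.1644 → 1.164

1.164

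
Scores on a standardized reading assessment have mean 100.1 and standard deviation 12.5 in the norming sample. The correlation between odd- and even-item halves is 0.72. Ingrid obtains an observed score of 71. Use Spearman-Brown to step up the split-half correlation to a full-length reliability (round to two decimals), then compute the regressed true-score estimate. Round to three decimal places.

Spearman-Brown: ρ = 2r/(1 + r) = 2(0.72)/(1 + 0.72) = 1.440/1.72 = 0.8372 → 0.84
T̂ = ρX + (1 − ρ)μ
  = 0.84 × 71 + 0.16 × 100.1
  = 59.64 + 16.016
  = 75.6560
  ≈ 75.656

75.656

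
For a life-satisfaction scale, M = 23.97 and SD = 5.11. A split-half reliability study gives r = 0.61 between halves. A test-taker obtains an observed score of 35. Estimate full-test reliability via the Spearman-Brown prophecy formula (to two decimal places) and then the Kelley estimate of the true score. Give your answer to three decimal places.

Spearman-Brown: ρ = 2r/(1 + r) = 2(0.61)/(1 + 0.61) = 1.220/1.61 = 0.7578 → 0.76
T̂ = ρX + (1 − ρ)μ
  = 0.76 × 35 + 0.24 × 23.97
  = 26.60 + 5.7528
  = 32.3528
  ≈ 32.353

32.353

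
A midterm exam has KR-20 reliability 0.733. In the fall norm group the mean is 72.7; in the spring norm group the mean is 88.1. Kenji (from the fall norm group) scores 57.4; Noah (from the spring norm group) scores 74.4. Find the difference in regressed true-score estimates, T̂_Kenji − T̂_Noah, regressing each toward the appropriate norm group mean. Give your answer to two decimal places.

T̂_Kenji = 0.733(57.4) + 0.267(72.7) = 61.4851
T̂_Noah = 0.733(74.4) + 0.267(88.1) = 78.0579
Difference = 61.4851 − 78.0579 = -16.5728

-16.57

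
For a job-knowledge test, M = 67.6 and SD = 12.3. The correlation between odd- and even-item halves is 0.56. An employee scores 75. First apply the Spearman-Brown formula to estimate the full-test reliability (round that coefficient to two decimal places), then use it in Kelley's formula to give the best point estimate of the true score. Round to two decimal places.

72.93

Spearman-Brown: ρ = 2r/(1 + r) = 2(0.56)/(1 + 0.56) = 1.120/1.56 = 0.7179 → 0.72
T̂ = ρX + (1 − ρ)μ
  = 0.72 × 75 + 0.28 × 67.6
  = 54.00 + 18.928
  = 72.928
  ≈ 72.93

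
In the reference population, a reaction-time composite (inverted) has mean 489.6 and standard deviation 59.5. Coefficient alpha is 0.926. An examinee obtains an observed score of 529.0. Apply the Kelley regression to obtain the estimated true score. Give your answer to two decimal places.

526.08

Weight the observed score by reliability and the mean by (1 − reliability): T̂ = 0.926·529.0 + 0.074·489.6 = 489.8540 + 36.2304 = 526.084.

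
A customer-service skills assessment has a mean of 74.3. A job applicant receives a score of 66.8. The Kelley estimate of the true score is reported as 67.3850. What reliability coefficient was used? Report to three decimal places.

T̂ = ρX + (1 − ρ)μ  ⇒  T̂ − μ = ρ(X − μ)
ρ = (T̂ − μ)/(X − μ) = (67.3850 − 74.3) / (66.8 − 74.3) = -6.9150 / -7.5 = 0.92200

0.922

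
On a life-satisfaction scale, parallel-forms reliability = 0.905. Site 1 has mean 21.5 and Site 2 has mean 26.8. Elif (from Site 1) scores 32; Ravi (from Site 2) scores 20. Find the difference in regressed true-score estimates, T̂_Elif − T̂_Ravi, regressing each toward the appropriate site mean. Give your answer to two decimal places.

T̂_Elif = 0.905(32) + 0.095(21.5) = 31.0025
T̂_Ravi = 0.905(20) + 0.095(26.8) = 20.6460
Difference = 31.0025 − 20.6460 = 10.3565

10.36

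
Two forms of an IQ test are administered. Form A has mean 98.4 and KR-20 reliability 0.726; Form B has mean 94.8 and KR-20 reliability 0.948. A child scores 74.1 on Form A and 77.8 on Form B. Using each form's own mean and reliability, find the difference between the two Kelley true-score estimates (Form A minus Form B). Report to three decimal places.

2.074

T̂_A = 0.726(74.1) + 0.274(98.4) = 80.75820
T̂_B = 0.948(77.8) + 0.052(94.8) = 78.68400
T̂_A − T̂_B = 2.07420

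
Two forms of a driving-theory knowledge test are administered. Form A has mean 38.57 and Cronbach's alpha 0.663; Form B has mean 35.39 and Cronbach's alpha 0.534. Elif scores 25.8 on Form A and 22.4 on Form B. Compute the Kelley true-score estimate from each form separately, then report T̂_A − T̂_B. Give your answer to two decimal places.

1.65

T̂_A = 0.663(25.8) + 0.337(38.57) = 30.1035
T̂_B = 0.534(22.4) + 0.466(35.39) = 28.4533
T̂_A − T̂_B = 1.6502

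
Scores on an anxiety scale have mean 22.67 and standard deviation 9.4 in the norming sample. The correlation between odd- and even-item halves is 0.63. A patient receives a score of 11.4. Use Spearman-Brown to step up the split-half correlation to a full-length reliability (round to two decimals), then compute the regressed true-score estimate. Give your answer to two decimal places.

13.99

Spearman-Brown: ρ = 2r/(1 + r) = 2(0.63)/(1 + 0.63) = 1.260/1.63 = 0.7730 → 0.77
T̂ = ρX + (1 − ρ)μ
  = 0.77 × 11.4 + 0.23 × 22.67
  = 8.778 + 5.2141
  = 13.992
  ≈ 13.99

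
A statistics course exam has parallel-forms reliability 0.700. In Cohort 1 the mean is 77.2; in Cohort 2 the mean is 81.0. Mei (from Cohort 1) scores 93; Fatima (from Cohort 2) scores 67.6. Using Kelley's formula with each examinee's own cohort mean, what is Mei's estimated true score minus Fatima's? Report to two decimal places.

16.64

T̂_Mei = 0.700(93) + 0.300(77.2) = 88.2600
T̂_Fatima = 0.700(67.6) + 0.300(81.0) = 71.6200
Difference = 88.2600 − 71.6200 = 16.6400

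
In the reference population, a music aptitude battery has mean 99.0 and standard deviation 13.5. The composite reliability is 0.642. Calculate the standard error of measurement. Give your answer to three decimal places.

SEM = SD · √(1 − ρ) = 13.5 × √0.358 = 13.5 × 0.5983 = 8.0775

8.077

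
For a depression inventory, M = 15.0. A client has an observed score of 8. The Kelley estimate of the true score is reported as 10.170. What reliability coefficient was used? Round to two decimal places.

0.69

T̂ = ρX + (1 − ρ)μ  ⇒  T̂ − μ = ρ(X − μ)
ρ = (T̂ − μ)/(X − μ) = (10.170 − 15.0) / (8 − 15.0) = -4.830 / -7.0 = 0.6900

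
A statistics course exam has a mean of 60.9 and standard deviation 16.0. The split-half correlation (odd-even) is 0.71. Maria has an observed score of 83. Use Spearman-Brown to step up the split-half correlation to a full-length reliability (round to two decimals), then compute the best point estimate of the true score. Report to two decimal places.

79.24

Spearman-Brown: ρ = 2r/(1 + r) = 2(0.71)/(1 + 0.71) = 1.420/1.71 = 0.8304 → 0.83
T̂ = ρX + (1 − ρ)μ
  = 0.83 × 83 + 0.17 × 60.9
  = 68.89 + 10.353
  = 79.243
  ≈ 79.24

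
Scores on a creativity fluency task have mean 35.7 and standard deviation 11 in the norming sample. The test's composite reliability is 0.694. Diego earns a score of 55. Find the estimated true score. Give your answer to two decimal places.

49.09

T̂ = 0.694(55) + 0.306(35.7) = 38.170 + 10.9242 = 49.094 → 49.09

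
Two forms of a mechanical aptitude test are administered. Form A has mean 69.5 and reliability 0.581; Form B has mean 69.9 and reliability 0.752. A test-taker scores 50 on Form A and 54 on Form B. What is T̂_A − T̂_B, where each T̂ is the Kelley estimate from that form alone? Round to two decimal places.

T̂_A = 0.581(50) + 0.419(69.5) = 58.1705
T̂_B = 0.752(54) + 0.248(69.9) = 57.9432
T̂_A − T̂_B = 0.2273

0.23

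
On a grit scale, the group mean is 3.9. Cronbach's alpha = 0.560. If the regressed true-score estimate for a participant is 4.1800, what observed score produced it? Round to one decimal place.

T̂ = ρX + (1 − ρ)μ  ⇒  X = (T̂ − (1 − ρ)μ) / ρ
X = (4.1800 − 0.440 × 3.9) / 0.560 = (4.1800 − 1.7160) / 0.560 = 2.4640 / 0.560 = 4.400

4.4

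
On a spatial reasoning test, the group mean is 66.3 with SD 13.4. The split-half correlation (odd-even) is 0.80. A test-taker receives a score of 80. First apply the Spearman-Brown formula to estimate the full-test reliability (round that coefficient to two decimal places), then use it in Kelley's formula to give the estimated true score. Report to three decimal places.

78.493

Spearman-Brown: ρ = 2r/(1 + r) = 2(0.80)/(1 + 0.80) = 1.600/1.80 = 0.8889 → 0.89
T̂ = ρX + (1 − ρ)μ
  = 0.89 × 80 + 0.11 × 66.3
  = 71.20 + 7.293
  = 78.4930
  ≈ 78.493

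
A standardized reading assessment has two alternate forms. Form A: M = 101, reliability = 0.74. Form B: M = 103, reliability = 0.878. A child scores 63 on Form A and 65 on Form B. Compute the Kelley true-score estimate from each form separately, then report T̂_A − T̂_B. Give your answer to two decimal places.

T̂_A = 0.74(63) + 0.26(101) = 72.8800
T̂_B = 0.878(65) + 0.122(103) = 69.6360
T̂_A − T̂_B = 3.2440

3.24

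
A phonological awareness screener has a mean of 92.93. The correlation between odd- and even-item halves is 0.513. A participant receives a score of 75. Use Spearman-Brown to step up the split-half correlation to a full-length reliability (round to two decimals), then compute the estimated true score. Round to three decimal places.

Spearman-Brown: ρ = 2r/(1 + r) = 2(0.513)/(1 + 0.513) = 1.0260/1.513 = 0.6781 → 0.68
Kelley's formula gives T̂ = 0.68·75 + 0.32·92.93 = 51.00 + 29.7376 = 80.7376.

80.738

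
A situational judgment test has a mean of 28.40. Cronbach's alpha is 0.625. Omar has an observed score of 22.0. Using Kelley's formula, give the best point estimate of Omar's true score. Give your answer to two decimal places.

24.40

T̂ = ρX + (1 − ρ)μ
  = 0.625 × 22.0 + 0.375 × 28.40
  = 13.7500 + 10.65000
  = 24.400
  ≈ 24.40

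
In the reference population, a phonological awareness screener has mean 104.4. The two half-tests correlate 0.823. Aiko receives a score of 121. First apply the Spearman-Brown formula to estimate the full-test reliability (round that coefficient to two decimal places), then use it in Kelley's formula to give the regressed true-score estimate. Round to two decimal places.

119.34

Spearman-Brown: ρ = 2r/(1 + r) = 2(0.823)/(1 + 0.823) = 1.6460/1.823 = 0.9029 → 0.90
Weight the observed score by reliability and the mean by (1 − reliability): T̂ = 0.90·121 + 0.10·104.4 = 108.90 + 10.440 = 119.340.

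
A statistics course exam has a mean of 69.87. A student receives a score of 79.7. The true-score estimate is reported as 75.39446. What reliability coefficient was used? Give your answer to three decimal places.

0.562

T̂ = ρX + (1 − ρ)μ  ⇒  T̂ − μ = ρ(X − μ)
ρ = (T̂ − μ)/(X − μ) = (75.39446 − 69.87) / (79.7 − 69.87) = 5.52446 / 9.83 = 0.56200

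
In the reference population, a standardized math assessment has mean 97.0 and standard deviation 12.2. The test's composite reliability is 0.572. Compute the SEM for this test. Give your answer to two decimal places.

7.98

SEM = SD · √(1 − ρ) = 12.2 × √0.428 = 12.2 × 0.6542 = 7.981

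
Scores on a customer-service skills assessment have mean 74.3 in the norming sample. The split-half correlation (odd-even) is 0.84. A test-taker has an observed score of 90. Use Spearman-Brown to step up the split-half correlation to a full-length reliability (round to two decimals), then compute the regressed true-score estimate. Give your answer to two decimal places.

Spearman-Brown: ρ = 2r/(1 + r) = 2(0.84)/(1 + 0.84) = 1.680/1.84 = 0.9130 → 0.91
T̂ = 0.91(90) + 0.09(74.3) = 81.90 + 6.687 = 88.587 → 88.59

88.59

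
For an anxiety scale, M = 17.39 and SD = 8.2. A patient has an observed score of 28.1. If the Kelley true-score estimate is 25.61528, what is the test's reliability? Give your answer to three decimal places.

T̂ = ρX + (1 − ρ)μ  ⇒  T̂ − μ = ρ(X − μ)
ρ = (T̂ − μ)/(X − μ) = (25.61528 − 17.39) / (28.1 − 17.39) = 8.22528 / 10.71 = 0.76800

0.768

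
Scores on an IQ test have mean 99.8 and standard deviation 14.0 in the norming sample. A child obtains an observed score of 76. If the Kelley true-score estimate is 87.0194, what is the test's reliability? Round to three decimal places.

0.537

T̂ = ρX + (1 − ρ)μ  ⇒  T̂ − μ = ρ(X − μ)
ρ = (T̂ − μ)/(X − μ) = (87.0194 − 99.8) / (76 − 99.8) = -12.7806 / -23.8 = 0.53700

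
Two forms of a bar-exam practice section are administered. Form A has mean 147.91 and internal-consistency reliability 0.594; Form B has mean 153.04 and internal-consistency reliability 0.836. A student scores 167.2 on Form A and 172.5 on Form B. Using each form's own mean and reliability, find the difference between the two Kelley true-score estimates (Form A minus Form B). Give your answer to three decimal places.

T̂_A = 0.594(167.2) + 0.406(147.91) = 159.36826
T̂_B = 0.836(172.5) + 0.164(153.04) = 169.30856
T̂_A − T̂_B = -9.94030

-9.940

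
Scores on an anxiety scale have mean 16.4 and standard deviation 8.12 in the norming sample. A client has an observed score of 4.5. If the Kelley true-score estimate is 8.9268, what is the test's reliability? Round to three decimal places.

0.628

T̂ = ρX + (1 − ρ)μ  ⇒  T̂ − μ = ρ(X − μ)
ρ = (T̂ − μ)/(X − μ) = (8.9268 − 16.4) / (4.5 − 16.4) = -7.4732 / -11.9 = 0.62800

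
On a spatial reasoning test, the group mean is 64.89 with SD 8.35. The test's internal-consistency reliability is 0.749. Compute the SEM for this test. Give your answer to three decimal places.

SEM = SD · √(1 − ρ) = 8.35 × √0.251 = 8.35 × 0.5010 = 4.1833

4.183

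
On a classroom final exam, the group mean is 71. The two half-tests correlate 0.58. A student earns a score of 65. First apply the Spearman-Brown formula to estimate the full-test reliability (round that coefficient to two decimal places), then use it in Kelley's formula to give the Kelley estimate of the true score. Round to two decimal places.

Spearman-Brown: ρ = 2r/(1 + r) = 2(0.58)/(1 + 0.58) = 1.160/1.58 = 0.7342 → 0.73
T̂ = ρX + (1 − ρ)μ
  = 0.73 × 65 + 0.27 × 71
  = 47.45 + 19.17
  = 66.620
  ≈ 66.62

66.62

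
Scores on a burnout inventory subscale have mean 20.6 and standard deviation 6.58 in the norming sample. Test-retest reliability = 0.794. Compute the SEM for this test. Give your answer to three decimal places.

SEM = SD · √(1 − ρ) = 6.58 × √0.206 = 6.58 × 0.4539 = 2.9865

2.986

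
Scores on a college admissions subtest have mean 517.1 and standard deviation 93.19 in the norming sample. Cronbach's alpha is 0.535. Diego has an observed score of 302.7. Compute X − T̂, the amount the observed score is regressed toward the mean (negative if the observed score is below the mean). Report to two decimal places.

T̂ = 0.535(302.7) + 0.465(517.1) = 161.9445 + 240.4515 = 402.3960 → 402.396
X − T̂ = 302.7 − 402.396 = -99.696 → -99.70

-99.70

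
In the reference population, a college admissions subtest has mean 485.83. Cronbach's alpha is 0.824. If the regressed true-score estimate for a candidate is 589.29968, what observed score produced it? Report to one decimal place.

T̂ = ρX + (1 − ρ)μ  ⇒  X = (T̂ − (1 − ρ)μ) / ρ
X = (589.29968 − 0.176 × 485.83) / 0.824 = (589.29968 − 85.50608) / 0.824 = 503.79360 / 0.824 = 611.400

611.4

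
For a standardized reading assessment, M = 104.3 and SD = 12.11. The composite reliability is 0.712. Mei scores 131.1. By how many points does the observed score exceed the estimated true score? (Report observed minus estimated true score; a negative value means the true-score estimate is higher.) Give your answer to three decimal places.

T̂ = 0.712(131.1) + 0.288(104.3) = 93.3432 + 30.0384 = 123.38160 → 123.3816
X − T̂ = 131.1 − 123.3816 = 7.7184 → 7.718

7.718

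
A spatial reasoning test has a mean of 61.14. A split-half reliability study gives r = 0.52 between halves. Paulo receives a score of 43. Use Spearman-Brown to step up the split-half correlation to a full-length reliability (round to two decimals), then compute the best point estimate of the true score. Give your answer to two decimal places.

48.80

Spearman-Brown: ρ = 2r/(1 + r) = 2(0.52)/(1 + 0.52) = 1.040/1.52 = 0.6842 → 0.68
T̂ = ρX + (1 − ρ)μ
  = 0.68 × 43 + 0.32 × 61.14
  = 29.24 + 19.5648
  = 48.805
  ≈ 48.80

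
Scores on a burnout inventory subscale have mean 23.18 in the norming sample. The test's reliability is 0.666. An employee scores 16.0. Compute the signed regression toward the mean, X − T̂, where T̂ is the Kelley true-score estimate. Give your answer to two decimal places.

-2.40

T̂ = ρX + (1 − ρ)μ
  = 0.666 × 16.0 + 0.334 × 23.18
  = 10.6560 + 7.74212
  = 18.3981
  ≈ 18.398
X − T̂ = 16.0 − 18.398 = -2.398 → -2.40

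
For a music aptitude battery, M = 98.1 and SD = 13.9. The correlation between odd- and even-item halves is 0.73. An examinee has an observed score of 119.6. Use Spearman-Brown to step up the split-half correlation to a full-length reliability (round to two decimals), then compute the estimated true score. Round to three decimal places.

Spearman-Brown: ρ = 2r/(1 + r) = 2(0.73)/(1 + 0.73) = 1.460/1.73 = 0.8439 → 0.84
T̂ = ρX + (1 − ρ)μ
  = 0.84 × 119.6 + 0.16 × 98.1
  = 100.464 + 15.696
  = 116.1600
  ≈ 116.160

116.160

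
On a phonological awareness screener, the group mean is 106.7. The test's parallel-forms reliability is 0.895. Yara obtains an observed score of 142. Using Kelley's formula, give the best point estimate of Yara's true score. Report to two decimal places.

138.29

T̂ = 0.895(142) + 0.105(106.7) = 127.090 + 11.2035 = 138.293 → 138.29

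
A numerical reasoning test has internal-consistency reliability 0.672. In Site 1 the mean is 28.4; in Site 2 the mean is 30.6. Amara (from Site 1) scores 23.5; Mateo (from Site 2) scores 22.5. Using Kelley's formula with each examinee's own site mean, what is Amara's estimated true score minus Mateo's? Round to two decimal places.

-0.05

T̂_Amara = 0.672(23.5) + 0.328(28.4) = 25.1072
T̂_Mateo = 0.672(22.5) + 0.328(30.6) = 25.1568
Difference = 25.1072 − 25.1568 = -0.0496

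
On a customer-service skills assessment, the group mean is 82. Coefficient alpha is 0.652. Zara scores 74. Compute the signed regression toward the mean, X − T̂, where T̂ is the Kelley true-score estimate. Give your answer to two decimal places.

T̂ = 0.652(74) + 0.348(82) = 48.248 + 28.536 = 76.7840 → 76.784
X − T̂ = 74 − 76.784 = -2.784 → -2.78

-2.78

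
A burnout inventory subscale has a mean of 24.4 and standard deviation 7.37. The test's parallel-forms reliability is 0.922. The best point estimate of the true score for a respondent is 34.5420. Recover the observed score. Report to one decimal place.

35.4

T̂ = ρX + (1 − ρ)μ  ⇒  X = (T̂ − (1 − ρ)μ) / ρ
X = (34.5420 − 0.078 × 24.4) / 0.922 = (34.5420 − 1.9032) / 0.922 = 32.6388 / 0.922 = 35.400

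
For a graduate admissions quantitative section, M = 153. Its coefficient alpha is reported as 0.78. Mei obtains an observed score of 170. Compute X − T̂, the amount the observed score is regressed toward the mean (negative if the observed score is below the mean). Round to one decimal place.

Regress the observed score toward the mean by the unreliability: T̂ = 0.78·170 + 0.22·153 = 132.60 + 33.66 = 166.260.
X − T̂ = 170 − 166.26 = 3.74 → 3.7

3.7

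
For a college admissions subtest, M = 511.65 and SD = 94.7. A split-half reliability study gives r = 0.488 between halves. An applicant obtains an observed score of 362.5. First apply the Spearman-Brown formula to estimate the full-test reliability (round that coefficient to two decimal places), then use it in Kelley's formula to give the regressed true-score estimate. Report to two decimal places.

413.21

Spearman-Brown: ρ = 2r/(1 + r) = 2(0.488)/(1 + 0.488) = 0.9760/1.488 = 0.6559 → 0.66
Kelley's formula gives T̂ = 0.66·362.5 + 0.34·511.65 = 239.250 + 173.9610 = 413.211.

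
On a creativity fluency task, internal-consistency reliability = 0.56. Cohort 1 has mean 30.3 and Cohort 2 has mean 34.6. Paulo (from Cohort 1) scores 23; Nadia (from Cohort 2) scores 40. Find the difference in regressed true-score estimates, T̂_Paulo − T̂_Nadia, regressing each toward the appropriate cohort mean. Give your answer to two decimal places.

-11.41

T̂_Paulo = 0.56(23) + 0.44(30.3) = 26.2120
T̂_Nadia = 0.56(40) + 0.44(34.6) = 37.6240
Difference = 26.2120 − 37.6240 = -11.4120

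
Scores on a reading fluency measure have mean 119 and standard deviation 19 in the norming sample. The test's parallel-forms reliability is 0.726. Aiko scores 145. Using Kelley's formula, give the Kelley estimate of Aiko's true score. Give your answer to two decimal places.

137.88

Weight the observed score by reliability and the mean by (1 − reliability): T̂ = 0.726·145 + 0.274·119 = 105.270 + 32.606 = 137.876.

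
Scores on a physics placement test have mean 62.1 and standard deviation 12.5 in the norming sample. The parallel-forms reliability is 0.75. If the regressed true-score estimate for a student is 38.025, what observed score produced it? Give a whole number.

T̂ = ρX + (1 − ρ)μ  ⇒  X = (T̂ − (1 − ρ)μ) / ρ
X = (38.025 − 0.25 × 62.1) / 0.75 = (38.025 − 15.525) / 0.75 = 22.500 / 0.75 = 30.00

30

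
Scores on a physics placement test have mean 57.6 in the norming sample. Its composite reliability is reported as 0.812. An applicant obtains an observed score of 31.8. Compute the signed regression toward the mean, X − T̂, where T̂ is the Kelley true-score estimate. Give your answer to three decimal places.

Weight the observed score by reliability and the mean by (1 − reliability): T̂ = 0.812·31.8 + 0.188·57.6 = 25.8216 + 10.8288 = 36.65040.
X − T̂ = 31.8 − 36.6504 = -4.8504 → -4.850

-4.850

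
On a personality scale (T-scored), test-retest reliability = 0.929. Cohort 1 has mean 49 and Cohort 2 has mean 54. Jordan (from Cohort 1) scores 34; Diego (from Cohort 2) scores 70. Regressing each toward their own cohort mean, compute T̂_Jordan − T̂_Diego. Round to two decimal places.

-33.80

T̂_Jordan = 0.929(34) + 0.071(49) = 35.0650
T̂_Diego = 0.929(70) + 0.071(54) = 68.8640
Difference = 35.0650 − 68.8640 = -33.7990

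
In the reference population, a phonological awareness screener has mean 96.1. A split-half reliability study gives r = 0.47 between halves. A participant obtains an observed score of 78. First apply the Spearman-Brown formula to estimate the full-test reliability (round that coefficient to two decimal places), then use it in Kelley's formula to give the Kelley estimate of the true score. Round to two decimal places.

Spearman-Brown: ρ = 2r/(1 + r) = 2(0.47)/(1 + 0.47) = 0.940/1.47 = 0.6395 → 0.64
Regress the observed score toward the mean by the unreliability: T̂ = 0.64·78 + 0.36·96.1 = 49.92 + 34.596 = 84.516.

84.52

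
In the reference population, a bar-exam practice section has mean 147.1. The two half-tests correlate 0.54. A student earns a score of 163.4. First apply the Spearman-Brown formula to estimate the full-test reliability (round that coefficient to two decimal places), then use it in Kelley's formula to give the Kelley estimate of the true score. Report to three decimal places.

Spearman-Brown: ρ = 2r/(1 + r) = 2(0.54)/(1 + 0.54) = 1.080/1.54 = 0.7013 → 0.70
T̂ = 0.70(163.4) + 0.30(147.1) = 114.380 + 44.130 = 158.5100 → 158.510

158.510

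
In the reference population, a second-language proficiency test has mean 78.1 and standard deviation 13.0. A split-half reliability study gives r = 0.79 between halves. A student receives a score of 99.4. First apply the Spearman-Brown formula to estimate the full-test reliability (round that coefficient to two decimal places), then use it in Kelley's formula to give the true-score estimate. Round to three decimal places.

96.844

Spearman-Brown: ρ = 2r/(1 + r) = 2(0.79)/(1 + 0.79) = 1.580/1.79 = 0.8827 → 0.88
T̂ = ρX + (1 − ρ)μ
  = 0.88 × 99.4 + 0.12 × 78.1
  = 87.472 + 9.372
  = 96.8440
  ≈ 96.844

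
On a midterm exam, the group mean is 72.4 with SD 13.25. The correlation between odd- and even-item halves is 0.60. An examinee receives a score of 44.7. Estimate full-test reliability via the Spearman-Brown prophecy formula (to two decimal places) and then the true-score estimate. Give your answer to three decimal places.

51.625

Spearman-Brown: ρ = 2r/(1 + r) = 2(0.60)/(1 + 0.60) = 1.200/1.60 = 0.7500 → 0.75
Kelley's formula gives T̂ = 0.75·44.7 + 0.25·72.4 = 33.525 + 18.100 = 51.6250.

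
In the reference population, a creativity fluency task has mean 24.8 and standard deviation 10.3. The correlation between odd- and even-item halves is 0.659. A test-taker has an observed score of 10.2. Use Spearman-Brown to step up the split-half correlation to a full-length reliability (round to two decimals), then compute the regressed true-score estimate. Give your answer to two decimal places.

Spearman-Brown: ρ = 2r/(1 + r) = 2(0.659)/(1 + 0.659) = 1.3180/1.659 = 0.7945 → 0.79
T̂ = ρX + (1 − ρ)μ
  = 0.79 × 10.2 + 0.21 × 24.8
  = 8.058 + 5.208
  = 13.266
  ≈ 13.27

13.27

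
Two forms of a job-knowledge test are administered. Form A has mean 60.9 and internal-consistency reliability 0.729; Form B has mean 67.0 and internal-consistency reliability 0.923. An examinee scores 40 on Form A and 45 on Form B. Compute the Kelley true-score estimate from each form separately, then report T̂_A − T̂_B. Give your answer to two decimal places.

-1.03

T̂_A = 0.729(40) + 0.271(60.9) = 45.6639
T̂_B = 0.923(45) + 0.077(67.0) = 46.6940
T̂_A − T̂_B = -1.0301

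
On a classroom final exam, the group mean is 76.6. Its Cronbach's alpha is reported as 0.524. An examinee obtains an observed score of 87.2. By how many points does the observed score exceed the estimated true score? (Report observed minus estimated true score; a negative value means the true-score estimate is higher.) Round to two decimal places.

5.05

T̂ = ρX + (1 − ρ)μ
  = 0.524 × 87.2 + 0.476 × 76.6
  = 45.6928 + 36.4616
  = 82.1544
  ≈ 82.154
X − T̂ = 87.2 − 82.154 = 5.046 → 5.05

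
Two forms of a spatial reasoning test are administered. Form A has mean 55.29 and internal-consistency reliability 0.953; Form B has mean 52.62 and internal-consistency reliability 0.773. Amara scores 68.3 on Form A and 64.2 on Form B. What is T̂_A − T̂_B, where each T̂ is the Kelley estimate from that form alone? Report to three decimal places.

6.117

T̂_A = 0.953(68.3) + 0.047(55.29) = 67.68853
T̂_B = 0.773(64.2) + 0.227(52.62) = 61.57134
T̂_A − T̂_B = 6.11719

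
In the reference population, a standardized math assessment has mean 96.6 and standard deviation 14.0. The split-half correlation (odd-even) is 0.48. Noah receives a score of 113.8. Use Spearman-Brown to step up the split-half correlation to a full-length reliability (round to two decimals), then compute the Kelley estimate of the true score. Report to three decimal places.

Spearman-Brown: ρ = 2r/(1 + r) = 2(0.48)/(1 + 0.48) = 0.960/1.48 = 0.6486 → 0.65
T̂ = 0.65(113.8) + 0.35(96.6) = 73.970 + 33.810 = 107.7800 → 107.780

107.780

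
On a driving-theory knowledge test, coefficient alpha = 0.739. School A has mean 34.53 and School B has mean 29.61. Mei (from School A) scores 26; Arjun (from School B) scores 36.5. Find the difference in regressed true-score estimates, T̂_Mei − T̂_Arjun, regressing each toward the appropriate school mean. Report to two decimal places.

T̂_Mei = 0.739(26) + 0.261(34.53) = 28.2263
T̂_Arjun = 0.739(36.5) + 0.261(29.61) = 34.7017
Difference = 28.2263 − 34.7017 = -6.4754

-6.48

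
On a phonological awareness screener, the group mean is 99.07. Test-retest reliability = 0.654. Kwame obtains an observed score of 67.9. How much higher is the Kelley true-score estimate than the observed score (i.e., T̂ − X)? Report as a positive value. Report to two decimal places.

10.78

T̂ = 0.654(67.9) + 0.346(99.07) = 44.4066 + 34.27822 = 78.6848 → 78.685
T̂ − X = 78.685 − 67.9 = 10.785 → 10.78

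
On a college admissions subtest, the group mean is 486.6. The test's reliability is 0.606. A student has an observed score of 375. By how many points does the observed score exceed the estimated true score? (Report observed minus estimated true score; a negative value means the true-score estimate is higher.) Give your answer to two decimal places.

T̂ = ρX + (1 − ρ)μ
  = 0.606 × 375 + 0.394 × 486.6
  = 227.250 + 191.7204
  = 418.9704
  ≈ 418.970
X − T̂ = 375 − 418.970 = -43.970 → -43.97

-43.97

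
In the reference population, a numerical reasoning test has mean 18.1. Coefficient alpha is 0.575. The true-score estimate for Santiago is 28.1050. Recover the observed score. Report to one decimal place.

35.5

T̂ = ρX + (1 − ρ)μ  ⇒  X = (T̂ − (1 − ρ)μ) / ρ
X = (28.1050 − 0.425 × 18.1) / 0.575 = (28.1050 − 7.6925) / 0.575 = 20.4125 / 0.575 = 35.500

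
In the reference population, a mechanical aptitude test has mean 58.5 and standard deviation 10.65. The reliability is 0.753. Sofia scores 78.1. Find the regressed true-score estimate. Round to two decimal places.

73.26

Kelley's formula gives T̂ = 0.753·78.1 + 0.247·58.5 = 58.8093 + 14.4495 = 73.259.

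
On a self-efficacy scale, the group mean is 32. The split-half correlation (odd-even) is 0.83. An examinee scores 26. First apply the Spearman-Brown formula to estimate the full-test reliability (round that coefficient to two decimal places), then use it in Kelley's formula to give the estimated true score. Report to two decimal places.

26.54

Spearman-Brown: ρ = 2r/(1 + r) = 2(0.83)/(1 + 0.83) = 1.660/1.83 = 0.9071 → 0.91
T̂ = ρX + (1 − ρ)μ
  = 0.91 × 26 + 0.09 × 32
  = 23.66 + 2.88
  = 26.540
  ≈ 26.54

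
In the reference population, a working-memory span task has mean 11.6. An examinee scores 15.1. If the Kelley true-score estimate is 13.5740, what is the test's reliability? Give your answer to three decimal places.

T̂ = ρX + (1 − ρ)μ  ⇒  T̂ − μ = ρ(X − μ)
ρ = (T̂ − μ)/(X − μ) = (13.5740 − 11.6) / (15.1 − 11.6) = 1.9740 / 3.5 = 0.56400

0.564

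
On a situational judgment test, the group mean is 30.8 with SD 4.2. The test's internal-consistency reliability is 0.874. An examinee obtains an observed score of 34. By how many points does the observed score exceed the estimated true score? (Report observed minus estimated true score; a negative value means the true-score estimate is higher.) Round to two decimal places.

T̂ = ρX + (1 − ρ)μ
  = 0.874 × 34 + 0.126 × 30.8
  = 29.716 + 3.8808
  = 33.5968
  ≈ 33.597
X − T̂ = 34 − 33.597 = 0.403 → 0.40

0.40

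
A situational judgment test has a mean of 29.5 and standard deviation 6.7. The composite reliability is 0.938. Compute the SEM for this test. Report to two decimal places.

1.67

SEM = SD · √(1 − ρ) = 6.7 × √0.062 = 6.7 × 0.2490 = 1.668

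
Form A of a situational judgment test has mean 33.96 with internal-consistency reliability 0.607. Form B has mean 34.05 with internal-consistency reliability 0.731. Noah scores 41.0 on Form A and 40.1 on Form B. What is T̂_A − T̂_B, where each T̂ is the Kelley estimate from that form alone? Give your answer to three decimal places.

T̂_A = 0.607(41.0) + 0.393(33.96) = 38.23328
T̂_B = 0.731(40.1) + 0.269(34.05) = 38.47255
T̂_A − T̂_B = -0.23927

-0.239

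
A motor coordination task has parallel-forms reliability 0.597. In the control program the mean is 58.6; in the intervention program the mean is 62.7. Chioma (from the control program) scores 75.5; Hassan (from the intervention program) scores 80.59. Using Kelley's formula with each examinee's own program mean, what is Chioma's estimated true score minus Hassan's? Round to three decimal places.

-4.691

T̂_Chioma = 0.597(75.5) + 0.403(58.6) = 68.68930
T̂_Hassan = 0.597(80.59) + 0.403(62.7) = 73.38033
Difference = 68.68930 − 73.38033 = -4.69103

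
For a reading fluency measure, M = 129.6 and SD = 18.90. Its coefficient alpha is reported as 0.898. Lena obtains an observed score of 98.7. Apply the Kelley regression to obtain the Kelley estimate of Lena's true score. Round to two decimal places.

101.85

T̂ = ρX + (1 − ρ)μ
  = 0.898 × 98.7 + 0.102 × 129.6
  = 88.6326 + 13.2192
  = 101.852
  ≈ 101.85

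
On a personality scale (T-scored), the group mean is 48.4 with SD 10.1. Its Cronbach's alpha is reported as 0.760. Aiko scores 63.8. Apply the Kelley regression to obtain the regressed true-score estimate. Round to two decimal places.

60.10

T̂ = ρX + (1 − ρ)μ
  = 0.760 × 63.8 + 0.240 × 48.4
  = 48.4880 + 11.6160
  = 60.104
  ≈ 60.10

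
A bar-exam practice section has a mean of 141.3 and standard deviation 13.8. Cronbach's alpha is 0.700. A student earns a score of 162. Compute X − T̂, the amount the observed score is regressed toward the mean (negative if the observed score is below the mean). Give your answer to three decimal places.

T̂ = ρX + (1 − ρ)μ
  = 0.700 × 162 + 0.300 × 141.3
  = 113.400 + 42.3900
  = 155.79000
  ≈ 155.7900
X − T̂ = 162 − 155.7900 = 6.2100 → 6.210

6.210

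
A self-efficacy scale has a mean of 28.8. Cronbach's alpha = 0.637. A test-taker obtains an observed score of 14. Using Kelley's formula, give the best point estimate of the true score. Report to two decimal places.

T̂ = 0.637(14) + 0.363(28.8) = 8.918 + 10.4544 = 19.372 → 19.37

19.37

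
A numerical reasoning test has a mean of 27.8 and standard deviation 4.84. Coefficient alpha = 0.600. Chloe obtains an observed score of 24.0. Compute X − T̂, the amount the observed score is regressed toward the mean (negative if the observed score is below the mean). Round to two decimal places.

-1.52

T̂ = 0.600(24.0) + 0.400(27.8) = 14.4000 + 11.1200 = 25.5200 → 25.520
X − T̂ = 24.0 − 25.520 = -1.520 → -1.52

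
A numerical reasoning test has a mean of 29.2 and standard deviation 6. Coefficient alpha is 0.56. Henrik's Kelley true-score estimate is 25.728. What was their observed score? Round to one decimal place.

23.0

T̂ = ρX + (1 − ρ)μ  ⇒  X = (T̂ − (1 − ρ)μ) / ρ
X = (25.728 − 0.44 × 29.2) / 0.56 = (25.728 − 12.848) / 0.56 = 12.880 / 0.56 = 23.000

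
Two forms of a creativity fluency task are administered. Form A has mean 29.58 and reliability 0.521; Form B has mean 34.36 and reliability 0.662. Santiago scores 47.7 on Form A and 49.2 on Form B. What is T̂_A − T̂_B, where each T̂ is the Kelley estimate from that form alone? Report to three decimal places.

-5.164

T̂_A = 0.521(47.7) + 0.479(29.58) = 39.02052
T̂_B = 0.662(49.2) + 0.338(34.36) = 44.18408
T̂_A − T̂_B = -5.16356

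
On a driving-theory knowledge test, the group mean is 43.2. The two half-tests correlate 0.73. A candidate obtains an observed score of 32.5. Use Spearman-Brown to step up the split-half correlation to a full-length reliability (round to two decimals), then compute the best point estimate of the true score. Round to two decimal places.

34.21

Spearman-Brown: ρ = 2r/(1 + r) = 2(0.73)/(1 + 0.73) = 1.460/1.73 = 0.8439 → 0.84
T̂ = 0.84(32.5) + 0.16(43.2) = 27.300 + 6.912 = 34.212 → 34.21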